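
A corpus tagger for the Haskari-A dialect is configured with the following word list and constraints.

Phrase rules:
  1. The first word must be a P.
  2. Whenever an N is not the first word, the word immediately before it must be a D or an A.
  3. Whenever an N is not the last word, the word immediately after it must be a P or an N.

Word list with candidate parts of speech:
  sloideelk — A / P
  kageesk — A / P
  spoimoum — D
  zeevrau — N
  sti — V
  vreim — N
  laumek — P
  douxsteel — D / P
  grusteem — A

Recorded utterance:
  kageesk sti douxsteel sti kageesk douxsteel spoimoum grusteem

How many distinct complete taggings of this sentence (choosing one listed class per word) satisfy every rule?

8

Candidates per position — 1:kageesk {A,P}; 2:sti {V}; 3:douxsteel {D,P}; 4:sti {V}; 5:kageesk {A,P}; 6:douxsteel {D,P}; 7:spoimoum {D}; 8:grusteem {A}.
There are 16 candidate sequences in total.
Checking each against the rules leaves 8 sequences.
Count = 8.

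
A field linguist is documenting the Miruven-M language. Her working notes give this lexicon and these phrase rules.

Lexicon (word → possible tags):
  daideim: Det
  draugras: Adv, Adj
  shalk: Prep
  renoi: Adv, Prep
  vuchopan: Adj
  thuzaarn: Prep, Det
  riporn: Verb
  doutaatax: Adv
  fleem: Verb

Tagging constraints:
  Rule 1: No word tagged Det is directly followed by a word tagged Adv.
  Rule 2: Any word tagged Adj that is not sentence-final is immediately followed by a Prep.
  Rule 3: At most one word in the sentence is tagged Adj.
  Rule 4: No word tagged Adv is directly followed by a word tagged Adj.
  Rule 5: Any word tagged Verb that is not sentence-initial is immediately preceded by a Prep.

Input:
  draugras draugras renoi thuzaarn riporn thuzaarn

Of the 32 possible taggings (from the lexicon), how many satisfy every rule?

Candidates per position — 1:draugras {Adv,Adj}; 2:draugras {Adv,Adj}; 3:renoi {Adv,Prep}; 4:thuzaarn {Prep,Det}; 5:riporn {Verb}; 6:thuzaarn {Prep,Det}.
There are 32 candidate sequences in total.
The sequences that satisfy every rule: Adv Adv Adv Prep Verb Prep; Adv Adv Adv Prep Verb Det; Adv Adv Prep Prep Verb Prep; Adv Adv Prep Prep Verb Det.
Count = 4.

4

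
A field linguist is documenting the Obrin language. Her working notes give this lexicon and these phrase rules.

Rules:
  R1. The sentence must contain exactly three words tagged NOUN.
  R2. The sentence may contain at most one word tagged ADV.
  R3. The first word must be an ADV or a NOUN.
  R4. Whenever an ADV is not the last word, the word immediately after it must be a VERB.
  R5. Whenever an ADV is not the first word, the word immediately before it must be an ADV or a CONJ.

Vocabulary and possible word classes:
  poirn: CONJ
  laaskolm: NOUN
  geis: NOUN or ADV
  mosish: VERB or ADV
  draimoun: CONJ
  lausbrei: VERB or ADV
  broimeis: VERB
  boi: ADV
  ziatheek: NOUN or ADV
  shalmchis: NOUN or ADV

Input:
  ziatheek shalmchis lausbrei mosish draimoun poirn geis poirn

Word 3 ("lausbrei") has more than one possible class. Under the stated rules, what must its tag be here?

Candidates per position — 1:ziatheek {NOUN,ADV}; 2:shalmchis {NOUN,ADV}; 3:lausbrei {VERB,ADV}; 4:mosish {VERB,ADV}; 5:draimoun {CONJ}; 6:poirn {CONJ}; 7:geis {NOUN,ADV}; 8:poirn {CONJ}.
Position 1: tagging it ADV would leave rule 1 unsatisfiable, so it must be NOUN.
Position 2: tagging it ADV would leave rule 1 unsatisfiable, so it must be NOUN.
Position 3: tagging it ADV would leave rule 5 unsatisfiable, so it must be VERB.
Position 4: tagging it ADV would leave rule 4 unsatisfiable, so it must be VERB.
Position 7: tagging it ADV would leave rule 1 unsatisfiable, so it must be NOUN.
The unique satisfying tagging is: NOUN NOUN VERB VERB CONJ CONJ NOUN CONJ.
Check: rule 1 satisfied; rule 2 satisfied; rule 3 satisfied; rule 4 satisfied; rule 5 satisfied.

VERB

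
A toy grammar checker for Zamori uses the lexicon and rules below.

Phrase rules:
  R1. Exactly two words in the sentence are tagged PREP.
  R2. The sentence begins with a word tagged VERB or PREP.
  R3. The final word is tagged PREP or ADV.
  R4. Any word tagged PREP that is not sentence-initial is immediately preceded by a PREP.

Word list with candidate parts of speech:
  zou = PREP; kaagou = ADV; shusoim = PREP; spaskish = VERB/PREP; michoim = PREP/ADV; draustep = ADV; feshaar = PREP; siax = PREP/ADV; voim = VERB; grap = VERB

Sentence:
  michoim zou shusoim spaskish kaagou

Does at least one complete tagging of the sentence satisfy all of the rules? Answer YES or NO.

NO

Candidates per position — 1:michoim {PREP,ADV}; 2:zou {PREP}; 3:shusoim {PREP}; 4:spaskish {VERB,PREP}; 5:kaagou {ADV}.
Every candidate sequence violates at least one rule; no consistent tagging exists.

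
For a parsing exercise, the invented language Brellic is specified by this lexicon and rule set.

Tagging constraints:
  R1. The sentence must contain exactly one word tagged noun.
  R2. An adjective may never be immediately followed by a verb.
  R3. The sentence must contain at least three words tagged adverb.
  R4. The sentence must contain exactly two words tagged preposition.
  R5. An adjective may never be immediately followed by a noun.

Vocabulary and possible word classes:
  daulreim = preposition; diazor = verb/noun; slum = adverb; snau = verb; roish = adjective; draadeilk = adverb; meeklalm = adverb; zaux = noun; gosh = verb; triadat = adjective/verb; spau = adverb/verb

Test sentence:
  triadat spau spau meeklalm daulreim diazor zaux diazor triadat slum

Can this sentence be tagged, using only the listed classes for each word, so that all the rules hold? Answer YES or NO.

NO

Candidates per position — 1:triadat {adjective,verb}; 2:spau {adverb,verb}; 3:spau {adverb,verb}; 4:meeklalm {adverb}; 5:daulreim {preposition}; 6:diazor {verb,noun}; 7:zaux {noun}; 8:diazor {verb,noun}; 9:triadat {adjective,verb}; 10:slum {adverb}.
Rule 4 cannot be satisfied by any choice of tags from the lexicon.
So there is no consistent tagging.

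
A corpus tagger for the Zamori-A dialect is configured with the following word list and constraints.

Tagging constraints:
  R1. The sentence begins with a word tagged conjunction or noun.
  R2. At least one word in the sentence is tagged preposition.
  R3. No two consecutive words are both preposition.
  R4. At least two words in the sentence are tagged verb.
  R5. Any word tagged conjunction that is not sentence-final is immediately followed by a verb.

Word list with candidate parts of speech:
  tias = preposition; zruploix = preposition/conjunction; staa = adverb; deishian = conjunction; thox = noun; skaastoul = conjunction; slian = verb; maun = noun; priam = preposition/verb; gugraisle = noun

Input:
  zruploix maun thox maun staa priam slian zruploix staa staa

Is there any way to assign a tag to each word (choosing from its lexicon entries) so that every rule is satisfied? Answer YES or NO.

NO

Candidates per position — 1:zruploix {preposition,conjunction}; 2:maun {noun}; 3:thox {noun}; 4:maun {noun}; 5:staa {adverb}; 6:priam {preposition,verb}; 7:slian {verb}; 8:zruploix {preposition,conjunction}; 9:staa {adverb}; 10:staa {adverb}.
Every candidate sequence violates at least one rule; no consistent tagging exists.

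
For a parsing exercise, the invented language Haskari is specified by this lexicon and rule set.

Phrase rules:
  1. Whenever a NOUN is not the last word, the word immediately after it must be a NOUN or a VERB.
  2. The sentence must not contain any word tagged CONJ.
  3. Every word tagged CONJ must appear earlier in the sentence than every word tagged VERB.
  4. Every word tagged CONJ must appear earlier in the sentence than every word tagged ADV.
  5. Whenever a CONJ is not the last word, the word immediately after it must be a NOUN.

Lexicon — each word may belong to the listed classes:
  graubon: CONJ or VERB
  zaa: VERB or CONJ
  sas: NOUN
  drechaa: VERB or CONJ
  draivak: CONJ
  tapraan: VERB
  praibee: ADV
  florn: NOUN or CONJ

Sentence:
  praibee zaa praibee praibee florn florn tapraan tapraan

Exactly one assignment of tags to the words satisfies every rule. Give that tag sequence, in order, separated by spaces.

ADV VERB ADV ADV NOUN NOUN VERB VERB

Candidates per position — 1:praibee {ADV}; 2:zaa {VERB,CONJ}; 3:praibee {ADV}; 4:praibee {ADV}; 5:florn {NOUN,CONJ}; 6:florn {NOUN,CONJ}; 7:tapraan {VERB}; 8:tapraan {VERB}.
At position 2, choosing CONJ makes rule 2 impossible to satisfy; hence VERB.
At position 5, choosing CONJ makes rule 2 impossible to satisfy; hence NOUN.
At position 6, choosing CONJ makes rule 1 impossible to satisfy; hence NOUN.
That leaves exactly one tagging: ADV VERB ADV ADV NOUN NOUN VERB VERB.
Verifying each rule — rule 1 satisfied; rule 2 satisfied; rule 3 satisfied; rule 4 satisfied; rule 5 satisfied.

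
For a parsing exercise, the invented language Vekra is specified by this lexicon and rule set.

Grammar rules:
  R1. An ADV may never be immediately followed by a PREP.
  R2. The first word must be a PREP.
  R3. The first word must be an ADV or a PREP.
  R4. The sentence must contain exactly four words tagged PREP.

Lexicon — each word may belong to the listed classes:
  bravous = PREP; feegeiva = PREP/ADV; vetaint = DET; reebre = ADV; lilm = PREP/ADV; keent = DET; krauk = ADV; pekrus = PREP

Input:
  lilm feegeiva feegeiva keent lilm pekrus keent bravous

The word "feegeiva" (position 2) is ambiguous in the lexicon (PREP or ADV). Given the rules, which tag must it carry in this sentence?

ADV

Candidates per position — 1:lilm {PREP,ADV}; 2:feegeiva {PREP,ADV}; 3:feegeiva {PREP,ADV}; 4:keent {DET}; 5:lilm {PREP,ADV}; 6:pekrus {PREP}; 7:keent {DET}; 8:bravous {PREP}.
Position 1: ADV is ruled out by rule 2; that leaves PREP.
Position 5: ADV is ruled out by rule 1; that leaves PREP.
Position 2: PREP is ruled out by rule 4; that leaves ADV.
Position 3: PREP is ruled out by rule 1; that leaves ADV.
The only consistent sequence is: PREP ADV ADV DET PREP PREP DET PREP.
Rule-by-rule: rule 1 ok; rule 2 ok; rule 3 ok; rule 4 ok.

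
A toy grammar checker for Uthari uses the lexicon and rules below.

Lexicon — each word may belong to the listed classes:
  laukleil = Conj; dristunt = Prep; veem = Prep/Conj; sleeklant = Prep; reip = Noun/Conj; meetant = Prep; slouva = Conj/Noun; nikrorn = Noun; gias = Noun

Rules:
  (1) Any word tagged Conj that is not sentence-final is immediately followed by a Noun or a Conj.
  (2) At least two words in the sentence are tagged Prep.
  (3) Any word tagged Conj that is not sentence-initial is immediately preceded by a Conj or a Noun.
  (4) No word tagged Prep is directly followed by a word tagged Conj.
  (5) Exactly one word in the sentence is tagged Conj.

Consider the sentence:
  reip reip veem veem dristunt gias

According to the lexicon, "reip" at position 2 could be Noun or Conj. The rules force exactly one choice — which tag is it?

Candidates per position — 1:reip {Noun,Conj}; 2:reip {Noun,Conj}; 3:veem {Prep,Conj}; 4:veem {Prep,Conj}; 5:dristunt {Prep}; 6:gias {Noun}.
Position 2: tagging it Conj would leave rule 1 unsatisfiable, so it must be Noun.
Position 3: tagging it Conj would leave rule 1 unsatisfiable, so it must be Prep.
Position 4: tagging it Conj would leave rule 1 unsatisfiable, so it must be Prep.
Position 1: tagging it Noun would leave rule 5 unsatisfiable, so it must be Conj.
That leaves exactly one tagging: Conj Noun Prep Prep Prep Noun.
Rule-by-rule: rule 1 ✓; rule 2 ✓; rule 3 ✓; rule 4 ✓; rule 5 ✓.

Noun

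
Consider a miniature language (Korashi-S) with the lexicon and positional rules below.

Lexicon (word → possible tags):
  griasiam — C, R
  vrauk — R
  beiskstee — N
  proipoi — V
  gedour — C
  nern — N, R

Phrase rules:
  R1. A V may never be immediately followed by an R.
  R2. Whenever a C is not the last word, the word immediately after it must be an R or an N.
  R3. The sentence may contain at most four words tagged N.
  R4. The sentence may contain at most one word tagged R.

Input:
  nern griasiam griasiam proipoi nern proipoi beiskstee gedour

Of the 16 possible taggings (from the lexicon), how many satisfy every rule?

1

Candidates per position — 1:nern {N,R}; 2:griasiam {C,R}; 3:griasiam {C,R}; 4:proipoi {V}; 5:nern {N,R}; 6:proipoi {V}; 7:beiskstee {N}; 8:gedour {C}.
There are 16 candidate sequences in total.
The sequences that satisfy every rule: N C R V N V N C.
Count = 1.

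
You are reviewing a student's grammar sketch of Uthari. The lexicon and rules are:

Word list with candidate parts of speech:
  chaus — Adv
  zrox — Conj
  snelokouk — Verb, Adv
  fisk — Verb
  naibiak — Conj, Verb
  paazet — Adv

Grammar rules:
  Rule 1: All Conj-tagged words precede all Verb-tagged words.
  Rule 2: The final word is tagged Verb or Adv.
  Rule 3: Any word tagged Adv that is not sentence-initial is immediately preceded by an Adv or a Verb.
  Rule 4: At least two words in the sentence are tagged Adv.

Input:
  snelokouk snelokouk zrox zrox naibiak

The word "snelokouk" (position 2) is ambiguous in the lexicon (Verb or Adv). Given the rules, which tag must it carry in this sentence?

Candidates per position — 1:snelokouk {Verb,Adv}; 2:snelokouk {Verb,Adv}; 3:zrox {Conj}; 4:zrox {Conj}; 5:naibiak {Conj,Verb}.
Position 1: Verb is ruled out by rule 1; that leaves Adv.
Position 2: Verb is ruled out by rule 1; that leaves Adv.
Position 5: Conj is ruled out by rule 2; that leaves Verb.
That leaves exactly one tagging: Adv Adv Conj Conj Verb.
Check: rule 1 holds; rule 2 holds; rule 3 holds; rule 4 holds.

Adv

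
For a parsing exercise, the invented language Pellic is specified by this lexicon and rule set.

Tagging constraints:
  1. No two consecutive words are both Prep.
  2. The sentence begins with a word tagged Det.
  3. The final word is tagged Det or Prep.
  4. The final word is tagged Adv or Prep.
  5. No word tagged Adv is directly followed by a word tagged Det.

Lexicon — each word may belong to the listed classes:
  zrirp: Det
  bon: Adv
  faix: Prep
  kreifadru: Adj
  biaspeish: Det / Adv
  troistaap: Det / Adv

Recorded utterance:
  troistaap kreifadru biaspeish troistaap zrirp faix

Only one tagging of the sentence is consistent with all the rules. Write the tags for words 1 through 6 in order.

Candidates per position — 1:troistaap {Det,Adv}; 2:kreifadru {Adj}; 3:biaspeish {Det,Adv}; 4:troistaap {Det,Adv}; 5:zrirp {Det}; 6:faix {Prep}.
Position 1: Adv is ruled out by rule 2; that leaves Det.
Position 3: Adv is ruled out by rule 5; that leaves Det.
Position 4: Adv is ruled out by rule 5; that leaves Det.
The unique satisfying tagging is: Det Adj Det Det Det Prep.
Checking: rule 1 ✓; rule 2 ✓; rule 3 ✓; rule 4 ✓; rule 5 ✓.

Det Adj Det Det Det Prep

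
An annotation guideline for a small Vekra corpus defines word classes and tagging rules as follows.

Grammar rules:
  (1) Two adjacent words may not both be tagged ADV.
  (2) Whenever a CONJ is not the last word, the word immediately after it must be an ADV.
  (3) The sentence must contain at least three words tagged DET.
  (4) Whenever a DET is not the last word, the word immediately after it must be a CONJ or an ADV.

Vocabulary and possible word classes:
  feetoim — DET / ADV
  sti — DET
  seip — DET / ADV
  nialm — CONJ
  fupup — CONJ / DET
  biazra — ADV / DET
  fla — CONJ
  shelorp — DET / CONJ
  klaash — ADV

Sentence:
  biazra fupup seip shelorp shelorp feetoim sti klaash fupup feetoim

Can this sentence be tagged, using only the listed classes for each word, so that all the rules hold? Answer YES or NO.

YES

Candidates per position — 1:biazra {ADV,DET}; 2:fupup {CONJ,DET}; 3:seip {DET,ADV}; 4:shelorp {DET,CONJ}; 5:shelorp {DET,CONJ}; 6:feetoim {DET,ADV}; 7:sti {DET}; 8:klaash {ADV}; 9:fupup {CONJ,DET}; 10:feetoim {DET,ADV}.
One satisfying assignment: ADV CONJ ADV DET CONJ ADV DET ADV DET ADV.
Rule-by-rule: rule 1 ok; rule 2 ok; rule 3 ok; rule 4 ok.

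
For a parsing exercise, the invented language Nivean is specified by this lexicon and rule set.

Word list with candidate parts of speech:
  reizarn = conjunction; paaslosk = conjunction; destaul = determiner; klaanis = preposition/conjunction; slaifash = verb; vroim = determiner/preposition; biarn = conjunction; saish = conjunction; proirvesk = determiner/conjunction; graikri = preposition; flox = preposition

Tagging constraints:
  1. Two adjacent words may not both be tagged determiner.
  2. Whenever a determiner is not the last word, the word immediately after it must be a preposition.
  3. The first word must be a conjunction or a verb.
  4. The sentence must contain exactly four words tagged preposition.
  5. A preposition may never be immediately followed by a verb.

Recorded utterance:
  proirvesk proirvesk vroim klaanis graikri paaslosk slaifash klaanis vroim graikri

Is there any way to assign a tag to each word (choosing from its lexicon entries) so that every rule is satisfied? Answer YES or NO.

YES

Candidates per position — 1:proirvesk {determiner,conjunction}; 2:proirvesk {determiner,conjunction}; 3:vroim {determiner,preposition}; 4:klaanis {preposition,conjunction}; 5:graikri {preposition}; 6:paaslosk {conjunction}; 7:slaifash {verb}; 8:klaanis {preposition,conjunction}; 9:vroim {determiner,preposition}; 10:graikri {preposition}.
One satisfying assignment: conjunction determiner preposition conjunction preposition conjunction verb preposition determiner preposition.
Checking: rule 1 holds; rule 2 holds; rule 3 holds; rule 4 holds; rule 5 holds.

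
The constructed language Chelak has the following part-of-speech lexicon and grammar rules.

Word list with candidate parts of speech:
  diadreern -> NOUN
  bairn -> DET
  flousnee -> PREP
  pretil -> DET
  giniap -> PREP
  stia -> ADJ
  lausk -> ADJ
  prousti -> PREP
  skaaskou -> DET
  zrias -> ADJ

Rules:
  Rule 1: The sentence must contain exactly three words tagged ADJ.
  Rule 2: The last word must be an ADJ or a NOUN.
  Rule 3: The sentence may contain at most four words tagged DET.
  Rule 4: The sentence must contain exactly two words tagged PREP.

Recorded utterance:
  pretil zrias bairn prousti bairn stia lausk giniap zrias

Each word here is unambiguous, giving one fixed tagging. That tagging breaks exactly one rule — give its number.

1

Fixed tagging: DET ADJ DET PREP DET ADJ ADJ PREP ADJ.
Checking each rule: R1 fails, R2 ok, R3 ok, R4 ok.
Only rule 1 fails.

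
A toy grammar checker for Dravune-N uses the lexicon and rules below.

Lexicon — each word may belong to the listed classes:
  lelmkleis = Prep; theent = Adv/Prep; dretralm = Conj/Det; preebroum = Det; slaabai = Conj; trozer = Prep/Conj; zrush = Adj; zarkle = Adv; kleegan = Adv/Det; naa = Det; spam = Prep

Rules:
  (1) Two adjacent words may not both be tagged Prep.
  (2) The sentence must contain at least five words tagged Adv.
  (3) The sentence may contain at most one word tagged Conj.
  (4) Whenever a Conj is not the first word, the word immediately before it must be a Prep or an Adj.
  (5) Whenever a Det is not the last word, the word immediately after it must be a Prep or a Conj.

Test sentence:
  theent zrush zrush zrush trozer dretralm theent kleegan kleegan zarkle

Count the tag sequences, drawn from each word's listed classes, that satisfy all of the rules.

Candidates per position — 1:theent {Adv,Prep}; 2:zrush {Adj}; 3:zrush {Adj}; 4:zrush {Adj}; 5:trozer {Prep,Conj}; 6:dretralm {Conj,Det}; 7:theent {Adv,Prep}; 8:kleegan {Adv,Det}; 9:kleegan {Adv,Det}; 10:zarkle {Adv}.
There are 64 candidate sequences in total.
The sequences that satisfy every rule: Adv Adj Adj Adj Prep Conj Adv Adv Adv Adv.
Count = 1.

1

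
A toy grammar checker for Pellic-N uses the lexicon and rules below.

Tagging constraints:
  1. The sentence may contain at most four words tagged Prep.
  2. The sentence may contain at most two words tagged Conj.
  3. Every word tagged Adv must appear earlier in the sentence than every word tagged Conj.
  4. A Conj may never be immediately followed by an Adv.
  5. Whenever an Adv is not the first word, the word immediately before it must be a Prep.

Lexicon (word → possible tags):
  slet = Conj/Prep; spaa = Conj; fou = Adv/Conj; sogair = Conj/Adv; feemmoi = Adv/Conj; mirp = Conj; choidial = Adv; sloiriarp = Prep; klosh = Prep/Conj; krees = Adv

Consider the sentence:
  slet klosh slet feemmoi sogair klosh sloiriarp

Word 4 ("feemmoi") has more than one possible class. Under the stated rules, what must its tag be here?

Adv

Candidates per position — 1:slet {Conj,Prep}; 2:klosh {Prep,Conj}; 3:slet {Conj,Prep}; 4:feemmoi {Adv,Conj}; 5:sogair {Conj,Adv}; 6:klosh {Prep,Conj}; 7:sloiriarp {Prep}.
Word 5 cannot be Adv — rule 5 would then fail for every completion. It is Conj.
Position 4: the remaining choice is settled jointly with positions 1, 2, 3, 6 — only Adv at position 4 is part of a tagging that satisfies every rule.
That leaves exactly one tagging: Prep Prep Prep Adv Conj Conj Prep.
Checking: rule 1 satisfied; rule 2 satisfied; rule 3 satisfied; rule 4 satisfied; rule 5 satisfied.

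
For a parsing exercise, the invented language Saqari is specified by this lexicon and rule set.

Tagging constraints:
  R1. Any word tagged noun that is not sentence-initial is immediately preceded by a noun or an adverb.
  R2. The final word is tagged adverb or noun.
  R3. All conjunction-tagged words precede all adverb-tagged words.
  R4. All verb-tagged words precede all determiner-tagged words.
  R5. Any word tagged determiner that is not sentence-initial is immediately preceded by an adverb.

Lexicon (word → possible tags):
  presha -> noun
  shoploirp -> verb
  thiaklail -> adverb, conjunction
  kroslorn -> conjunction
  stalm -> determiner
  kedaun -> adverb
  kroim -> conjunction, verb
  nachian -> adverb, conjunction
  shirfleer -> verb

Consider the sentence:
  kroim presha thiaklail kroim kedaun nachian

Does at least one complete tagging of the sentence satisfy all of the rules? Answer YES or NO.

NO

Candidates per position — 1:kroim {conjunction,verb}; 2:presha {noun}; 3:thiaklail {adverb,conjunction}; 4:kroim {conjunction,verb}; 5:kedaun {adverb}; 6:nachian {adverb,conjunction}.
Rule 1 cannot be satisfied by any choice of tags from the lexicon.
So there is no consistent tagging.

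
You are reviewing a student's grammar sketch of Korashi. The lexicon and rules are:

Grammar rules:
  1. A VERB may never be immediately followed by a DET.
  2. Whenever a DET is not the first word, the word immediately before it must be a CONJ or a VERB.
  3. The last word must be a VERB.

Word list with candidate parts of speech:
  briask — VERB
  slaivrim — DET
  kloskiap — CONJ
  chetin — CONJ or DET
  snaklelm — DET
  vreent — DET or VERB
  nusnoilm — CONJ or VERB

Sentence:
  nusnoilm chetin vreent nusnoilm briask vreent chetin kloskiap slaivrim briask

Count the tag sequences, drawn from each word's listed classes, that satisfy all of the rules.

10

Candidates per position — 1:nusnoilm {CONJ,VERB}; 2:chetin {CONJ,DET}; 3:vreent {DET,VERB}; 4:nusnoilm {CONJ,VERB}; 5:briask {VERB}; 6:vreent {DET,VERB}; 7:chetin {CONJ,DET}; 8:kloskiap {CONJ}; 9:slaivrim {DET}; 10:briask {VERB}.
There are 64 candidate sequences in total.
Checking each against the rules leaves 10 sequences.
Count = 10.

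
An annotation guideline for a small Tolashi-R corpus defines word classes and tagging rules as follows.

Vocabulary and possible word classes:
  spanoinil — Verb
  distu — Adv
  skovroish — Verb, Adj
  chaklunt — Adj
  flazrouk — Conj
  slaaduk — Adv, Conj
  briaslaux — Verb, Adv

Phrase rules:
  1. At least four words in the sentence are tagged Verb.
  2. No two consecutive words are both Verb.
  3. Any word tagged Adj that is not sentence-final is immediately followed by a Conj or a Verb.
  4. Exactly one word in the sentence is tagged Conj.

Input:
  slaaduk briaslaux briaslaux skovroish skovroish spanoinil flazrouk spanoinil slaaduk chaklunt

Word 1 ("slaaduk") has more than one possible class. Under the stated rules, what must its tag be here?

Adv

Candidates per position — 1:slaaduk {Adv,Conj}; 2:briaslaux {Verb,Adv}; 3:briaslaux {Verb,Adv}; 4:skovroish {Verb,Adj}; 5:skovroish {Verb,Adj}; 6:spanoinil {Verb}; 7:flazrouk {Conj}; 8:spanoinil {Verb}; 9:slaaduk {Adv,Conj}; 10:chaklunt {Adj}.
At position 1, choosing Conj makes rule 4 impossible to satisfy; hence Adv.
At position 5, choosing Verb makes rule 2 impossible to satisfy; hence Adj.
At position 9, choosing Conj makes rule 4 impossible to satisfy; hence Adv.
At position 4, choosing Adj makes rule 3 impossible to satisfy; hence Verb.
At position 3, choosing Verb makes rule 2 impossible to satisfy; hence Adv.
At position 2, choosing Adv makes rule 1 impossible to satisfy; hence Verb.
The unique satisfying tagging is: Adv Verb Adv Verb Adj Verb Conj Verb Adv Adj.
Check: rule 1 ok; rule 2 ok; rule 3 ok; rule 4 ok.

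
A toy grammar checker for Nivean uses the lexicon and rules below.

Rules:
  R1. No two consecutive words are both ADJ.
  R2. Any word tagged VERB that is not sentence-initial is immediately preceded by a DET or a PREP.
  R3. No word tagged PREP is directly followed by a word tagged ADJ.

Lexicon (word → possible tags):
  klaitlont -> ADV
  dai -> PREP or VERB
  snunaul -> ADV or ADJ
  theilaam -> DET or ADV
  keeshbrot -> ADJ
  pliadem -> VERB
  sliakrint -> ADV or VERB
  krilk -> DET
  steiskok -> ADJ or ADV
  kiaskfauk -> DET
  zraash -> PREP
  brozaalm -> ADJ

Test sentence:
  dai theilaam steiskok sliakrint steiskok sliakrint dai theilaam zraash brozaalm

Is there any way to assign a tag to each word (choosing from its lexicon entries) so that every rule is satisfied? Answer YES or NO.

Candidates per position — 1:dai {PREP,VERB}; 2:theilaam {DET,ADV}; 3:steiskok {ADJ,ADV}; 4:sliakrint {ADV,VERB}; 5:steiskok {ADJ,ADV}; 6:sliakrint {ADV,VERB}; 7:dai {PREP,VERB}; 8:theilaam {DET,ADV}; 9:zraash {PREP}; 10:brozaalm {ADJ}.
Rule 3 cannot be satisfied by any choice of tags from the lexicon.
So there is no consistent tagging.

NO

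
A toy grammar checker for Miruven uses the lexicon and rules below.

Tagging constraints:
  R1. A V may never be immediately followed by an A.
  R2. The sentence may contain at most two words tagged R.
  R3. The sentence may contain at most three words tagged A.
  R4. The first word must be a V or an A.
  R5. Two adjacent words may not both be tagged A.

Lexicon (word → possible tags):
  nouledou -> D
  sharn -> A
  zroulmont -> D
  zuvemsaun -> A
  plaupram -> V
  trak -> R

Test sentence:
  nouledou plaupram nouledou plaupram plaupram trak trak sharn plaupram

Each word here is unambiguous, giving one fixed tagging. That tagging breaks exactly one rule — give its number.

4

Fixed tagging: D V D V V R R A V.
Rule check: R1 pass, R2 pass, R3 pass, R4 fail, R5 pass.
Only rule 4 fails.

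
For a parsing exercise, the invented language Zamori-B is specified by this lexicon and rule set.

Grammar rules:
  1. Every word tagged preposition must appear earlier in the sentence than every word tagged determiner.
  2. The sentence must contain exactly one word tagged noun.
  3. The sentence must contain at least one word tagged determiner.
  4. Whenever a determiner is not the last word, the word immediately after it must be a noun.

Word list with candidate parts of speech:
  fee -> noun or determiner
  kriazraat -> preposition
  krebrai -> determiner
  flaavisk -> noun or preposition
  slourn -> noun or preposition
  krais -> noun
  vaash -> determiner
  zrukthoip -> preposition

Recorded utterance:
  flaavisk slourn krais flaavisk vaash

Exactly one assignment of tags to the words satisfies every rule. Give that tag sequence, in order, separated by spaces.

preposition preposition noun preposition determiner

Candidates per position — 1:flaavisk {noun,preposition}; 2:slourn {noun,preposition}; 3:krais {noun}; 4:flaavisk {noun,preposition}; 5:vaash {determiner}.
Word 1 cannot be noun — rule 2 would then fail for every completion. It is preposition.
Word 2 cannot be noun — rule 2 would then fail for every completion. It is preposition.
Word 4 cannot be noun — rule 2 would then fail for every completion. It is preposition.
The only consistent sequence is: preposition preposition noun preposition determiner.
Rule-by-rule: rule 1 holds; rule 2 holds; rule 3 holds; rule 4 holds.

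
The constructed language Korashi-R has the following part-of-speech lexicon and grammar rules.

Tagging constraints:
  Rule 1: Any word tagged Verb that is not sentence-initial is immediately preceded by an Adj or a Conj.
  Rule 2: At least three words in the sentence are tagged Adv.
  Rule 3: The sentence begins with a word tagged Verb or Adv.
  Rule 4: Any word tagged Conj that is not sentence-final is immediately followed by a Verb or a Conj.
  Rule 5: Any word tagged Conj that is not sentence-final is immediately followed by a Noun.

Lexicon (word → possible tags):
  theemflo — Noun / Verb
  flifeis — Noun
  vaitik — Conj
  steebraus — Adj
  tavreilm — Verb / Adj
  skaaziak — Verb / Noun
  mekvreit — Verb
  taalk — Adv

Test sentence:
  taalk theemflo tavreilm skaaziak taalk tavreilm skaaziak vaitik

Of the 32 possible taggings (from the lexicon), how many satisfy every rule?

0

Candidates per position — 1:taalk {Adv}; 2:theemflo {Noun,Verb}; 3:tavreilm {Verb,Adj}; 4:skaaziak {Verb,Noun}; 5:taalk {Adv}; 6:tavreilm {Verb,Adj}; 7:skaaziak {Verb,Noun}; 8:vaitik {Conj}.
There are 32 candidate sequences in total.
Rule 2 cannot be satisfied by any choice of tags from the lexicon.
So there is no consistent tagging.
Count = 0.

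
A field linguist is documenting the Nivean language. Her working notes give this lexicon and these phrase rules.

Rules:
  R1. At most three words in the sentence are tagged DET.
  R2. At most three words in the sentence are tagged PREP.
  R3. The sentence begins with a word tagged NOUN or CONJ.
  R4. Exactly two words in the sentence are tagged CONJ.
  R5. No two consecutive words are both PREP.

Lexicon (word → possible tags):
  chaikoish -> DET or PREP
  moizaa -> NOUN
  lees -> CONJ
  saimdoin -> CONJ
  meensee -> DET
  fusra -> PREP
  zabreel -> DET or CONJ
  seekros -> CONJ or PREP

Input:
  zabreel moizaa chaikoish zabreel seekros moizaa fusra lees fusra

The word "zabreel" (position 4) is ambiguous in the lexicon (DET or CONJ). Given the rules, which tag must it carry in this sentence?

Candidates per position — 1:zabreel {DET,CONJ}; 2:moizaa {NOUN}; 3:chaikoish {DET,PREP}; 4:zabreel {DET,CONJ}; 5:seekros {CONJ,PREP}; 6:moizaa {NOUN}; 7:fusra {PREP}; 8:lees {CONJ}; 9:fusra {PREP}.
At position 1, choosing DET makes rule 3 impossible to satisfy; hence CONJ.
At position 4, choosing CONJ makes rule 4 impossible to satisfy; hence DET.
At position 5, choosing CONJ makes rule 4 impossible to satisfy; hence PREP.
At position 3, choosing PREP makes rule 2 impossible to satisfy; hence DET.
That leaves exactly one tagging: CONJ NOUN DET DET PREP NOUN PREP CONJ PREP.
Rule-by-rule: rule 1 holds; rule 2 holds; rule 3 holds; rule 4 holds; rule 5 holds.

DET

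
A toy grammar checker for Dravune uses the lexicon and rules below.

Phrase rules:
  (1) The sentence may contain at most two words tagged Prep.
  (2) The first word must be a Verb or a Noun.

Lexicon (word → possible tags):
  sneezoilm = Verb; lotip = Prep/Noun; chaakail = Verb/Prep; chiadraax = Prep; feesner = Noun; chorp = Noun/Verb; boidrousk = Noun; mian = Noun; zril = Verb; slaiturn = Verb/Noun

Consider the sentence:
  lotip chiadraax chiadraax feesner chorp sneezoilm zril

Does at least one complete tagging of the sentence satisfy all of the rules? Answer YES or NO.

YES

Candidates per position — 1:lotip {Prep,Noun}; 2:chiadraax {Prep}; 3:chiadraax {Prep}; 4:feesner {Noun}; 5:chorp {Noun,Verb}; 6:sneezoilm {Verb}; 7:zril {Verb}.
One satisfying assignment: Noun Prep Prep Noun Noun Verb Verb.
Check: rule 1 ok; rule 2 ok.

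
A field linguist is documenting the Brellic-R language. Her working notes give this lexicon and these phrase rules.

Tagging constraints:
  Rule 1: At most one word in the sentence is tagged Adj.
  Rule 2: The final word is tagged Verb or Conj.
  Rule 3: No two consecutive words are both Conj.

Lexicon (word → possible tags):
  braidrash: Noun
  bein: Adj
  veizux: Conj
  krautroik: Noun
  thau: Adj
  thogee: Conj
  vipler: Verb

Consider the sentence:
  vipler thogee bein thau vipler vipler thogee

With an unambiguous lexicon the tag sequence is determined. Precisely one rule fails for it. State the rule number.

1

Fixed tagging: Verb Conj Adj Adj Verb Verb Conj.
Applying the rules: R1 fails, R2 ok, R3 ok.
Only rule 1 fails.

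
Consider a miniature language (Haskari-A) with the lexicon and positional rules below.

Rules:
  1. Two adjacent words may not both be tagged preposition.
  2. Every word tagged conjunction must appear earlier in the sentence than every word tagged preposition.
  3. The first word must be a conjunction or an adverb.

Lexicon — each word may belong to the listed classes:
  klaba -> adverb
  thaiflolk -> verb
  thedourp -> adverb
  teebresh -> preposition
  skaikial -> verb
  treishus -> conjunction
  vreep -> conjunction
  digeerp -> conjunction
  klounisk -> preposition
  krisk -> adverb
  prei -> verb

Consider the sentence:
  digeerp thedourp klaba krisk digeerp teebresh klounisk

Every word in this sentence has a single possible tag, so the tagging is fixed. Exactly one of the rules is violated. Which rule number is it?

Fixed tagging: conjunction adverb adverb adverb conjunction preposition preposition.
Checking each rule: R1 ✗, R2 ✓, R3 ✓.
Only rule 1 fails.

1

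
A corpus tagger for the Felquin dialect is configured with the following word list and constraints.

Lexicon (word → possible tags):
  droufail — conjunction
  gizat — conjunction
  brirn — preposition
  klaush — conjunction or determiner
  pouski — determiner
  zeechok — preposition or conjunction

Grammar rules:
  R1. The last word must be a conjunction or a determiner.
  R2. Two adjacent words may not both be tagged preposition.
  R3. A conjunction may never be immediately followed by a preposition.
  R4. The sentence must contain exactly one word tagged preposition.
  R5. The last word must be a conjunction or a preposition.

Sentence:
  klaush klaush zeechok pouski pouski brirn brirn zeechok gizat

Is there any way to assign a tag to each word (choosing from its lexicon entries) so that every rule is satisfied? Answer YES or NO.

Candidates per position — 1:klaush {conjunction,determiner}; 2:klaush {conjunction,determiner}; 3:zeechok {preposition,conjunction}; 4:pouski {determiner}; 5:pouski {determiner}; 6:brirn {preposition}; 7:brirn {preposition}; 8:zeechok {preposition,conjunction}; 9:gizat {conjunction}.
Rule 2 cannot be satisfied by any choice of tags from the lexicon.
So there is no consistent tagging.

NO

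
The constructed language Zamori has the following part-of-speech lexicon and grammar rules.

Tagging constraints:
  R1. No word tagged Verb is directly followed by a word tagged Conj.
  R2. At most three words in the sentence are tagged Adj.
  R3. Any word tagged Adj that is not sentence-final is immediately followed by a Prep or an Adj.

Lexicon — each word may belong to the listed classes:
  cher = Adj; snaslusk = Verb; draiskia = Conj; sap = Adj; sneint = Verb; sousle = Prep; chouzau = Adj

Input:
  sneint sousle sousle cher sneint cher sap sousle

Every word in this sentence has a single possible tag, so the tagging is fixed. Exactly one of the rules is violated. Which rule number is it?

3

Fixed tagging: Verb Prep Prep Adj Verb Adj Adj Prep.
Applying the rules: R1 ok, R2 ok, R3 fails.
Only rule 3 fails.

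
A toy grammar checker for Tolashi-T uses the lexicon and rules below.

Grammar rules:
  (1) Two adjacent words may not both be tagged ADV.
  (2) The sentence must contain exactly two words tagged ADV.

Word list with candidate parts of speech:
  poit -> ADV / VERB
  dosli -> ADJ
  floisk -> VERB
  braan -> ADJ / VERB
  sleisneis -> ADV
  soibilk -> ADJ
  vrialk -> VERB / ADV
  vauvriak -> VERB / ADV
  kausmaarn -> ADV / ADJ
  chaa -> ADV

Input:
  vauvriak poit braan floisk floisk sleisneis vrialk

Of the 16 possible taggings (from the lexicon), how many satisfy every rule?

4

Candidates per position — 1:vauvriak {VERB,ADV}; 2:poit {ADV,VERB}; 3:braan {ADJ,VERB}; 4:floisk {VERB}; 5:floisk {VERB}; 6:sleisneis {ADV}; 7:vrialk {VERB,ADV}.
There are 16 candidate sequences in total.
The sequences that satisfy every rule: VERB ADV ADJ VERB VERB ADV VERB; VERB ADV VERB VERB VERB ADV VERB; ADV VERB ADJ VERB VERB ADV VERB; ADV VERB VERB VERB VERB ADV VERB.
Count = 4.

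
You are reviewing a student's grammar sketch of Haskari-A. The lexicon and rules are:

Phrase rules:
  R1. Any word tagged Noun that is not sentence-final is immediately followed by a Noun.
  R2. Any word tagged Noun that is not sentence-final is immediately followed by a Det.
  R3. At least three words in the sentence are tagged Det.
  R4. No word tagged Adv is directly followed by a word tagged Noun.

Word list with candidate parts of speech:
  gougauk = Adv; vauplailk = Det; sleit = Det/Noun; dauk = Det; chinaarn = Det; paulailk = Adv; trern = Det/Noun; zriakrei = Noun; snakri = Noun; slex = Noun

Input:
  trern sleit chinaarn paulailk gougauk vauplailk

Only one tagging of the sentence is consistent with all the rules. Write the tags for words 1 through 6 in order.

Candidates per position — 1:trern {Det,Noun}; 2:sleit {Det,Noun}; 3:chinaarn {Det}; 4:paulailk {Adv}; 5:gougauk {Adv}; 6:vauplailk {Det}.
If word 1 were Noun, no tagging could satisfy rule 1; so word 1 is Det.
If word 2 were Noun, no tagging could satisfy rule 1; so word 2 is Det.
That leaves exactly one tagging: Det Det Det Adv Adv Det.
Verifying each rule — rule 1 holds; rule 2 holds; rule 3 holds; rule 4 holds.

Det Det Det Adv Adv Det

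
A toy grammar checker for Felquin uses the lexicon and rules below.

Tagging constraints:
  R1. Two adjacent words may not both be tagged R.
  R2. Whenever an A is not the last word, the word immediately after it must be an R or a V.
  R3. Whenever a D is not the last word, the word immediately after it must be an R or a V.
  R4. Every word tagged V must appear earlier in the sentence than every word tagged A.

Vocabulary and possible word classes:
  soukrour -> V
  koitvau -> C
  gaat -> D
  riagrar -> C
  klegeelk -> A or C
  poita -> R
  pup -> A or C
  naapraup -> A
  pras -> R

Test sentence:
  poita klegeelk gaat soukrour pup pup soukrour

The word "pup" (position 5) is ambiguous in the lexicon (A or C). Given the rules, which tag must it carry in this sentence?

Candidates per position — 1:poita {R}; 2:klegeelk {A,C}; 3:gaat {D}; 4:soukrour {V}; 5:pup {A,C}; 6:pup {A,C}; 7:soukrour {V}.
Position 2: tagging it A would leave rule 2 unsatisfiable, so it must be C.
Position 5: tagging it A would leave rule 2 unsatisfiable, so it must be C.
Position 6: tagging it A would leave rule 4 unsatisfiable, so it must be C.
The unique satisfying tagging is: R C D V C C V.
Verifying each rule — rule 1 ok; rule 2 ok; rule 3 ok; rule 4 ok.

C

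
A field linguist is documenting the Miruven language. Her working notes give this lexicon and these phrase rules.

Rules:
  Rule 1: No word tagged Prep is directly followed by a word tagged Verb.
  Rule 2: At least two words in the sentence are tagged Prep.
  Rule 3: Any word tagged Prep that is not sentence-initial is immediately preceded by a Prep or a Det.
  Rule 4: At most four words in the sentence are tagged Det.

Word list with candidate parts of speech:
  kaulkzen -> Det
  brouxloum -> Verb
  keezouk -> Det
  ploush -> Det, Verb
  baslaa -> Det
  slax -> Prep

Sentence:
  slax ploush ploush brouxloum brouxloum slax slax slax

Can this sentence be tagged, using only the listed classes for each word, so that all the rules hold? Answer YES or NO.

NO

Candidates per position — 1:slax {Prep}; 2:ploush {Det,Verb}; 3:ploush {Det,Verb}; 4:brouxloum {Verb}; 5:brouxloum {Verb}; 6:slax {Prep}; 7:slax {Prep}; 8:slax {Prep}.
Rule 3 cannot be satisfied by any choice of tags from the lexicon.
So there is no consistent tagging.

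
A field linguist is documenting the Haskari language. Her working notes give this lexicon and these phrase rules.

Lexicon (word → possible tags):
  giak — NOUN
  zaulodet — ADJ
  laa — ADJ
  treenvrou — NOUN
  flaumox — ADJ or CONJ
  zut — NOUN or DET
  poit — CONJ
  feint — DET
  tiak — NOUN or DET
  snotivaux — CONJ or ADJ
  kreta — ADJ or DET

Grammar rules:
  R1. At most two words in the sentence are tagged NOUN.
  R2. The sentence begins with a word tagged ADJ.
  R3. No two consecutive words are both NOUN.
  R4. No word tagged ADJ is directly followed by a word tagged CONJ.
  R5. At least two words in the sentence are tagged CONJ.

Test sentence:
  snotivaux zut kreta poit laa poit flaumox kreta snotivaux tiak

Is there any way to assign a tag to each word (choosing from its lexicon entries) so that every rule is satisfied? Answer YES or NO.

NO

Candidates per position — 1:snotivaux {CONJ,ADJ}; 2:zut {NOUN,DET}; 3:kreta {ADJ,DET}; 4:poit {CONJ}; 5:laa {ADJ}; 6:poit {CONJ}; 7:flaumox {ADJ,CONJ}; 8:kreta {ADJ,DET}; 9:snotivaux {CONJ,ADJ}; 10:tiak {NOUN,DET}.
Rule 4 cannot be satisfied by any choice of tags from the lexicon.
So there is no consistent tagging.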